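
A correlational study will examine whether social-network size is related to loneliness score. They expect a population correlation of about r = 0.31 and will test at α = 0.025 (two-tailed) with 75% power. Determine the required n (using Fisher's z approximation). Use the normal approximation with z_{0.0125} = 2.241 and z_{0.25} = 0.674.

n = 86

Fisher's z: C = ½·ln((1+r)/(1−r)) = ½·ln(1.8986) = 0.3205.
n = ((z_{α/2} + z_β)/C)² + 3.
(2.241 + 0.674) / 0.3205 = 2.915 / 0.3205 = 9.095.
n = 9.095² + 3 = 82.72 + 3 = 85.7.
Round up.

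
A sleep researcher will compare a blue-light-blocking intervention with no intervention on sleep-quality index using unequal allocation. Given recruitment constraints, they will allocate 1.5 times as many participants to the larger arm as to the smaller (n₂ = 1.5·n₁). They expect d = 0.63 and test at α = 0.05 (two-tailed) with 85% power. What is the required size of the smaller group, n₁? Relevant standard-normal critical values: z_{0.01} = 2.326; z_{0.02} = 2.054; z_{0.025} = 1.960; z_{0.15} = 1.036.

With allocation ratio k = n₂/n₁ = 1.5, Var(x̄₁−x̄₂) = σ²(1/n₁ + 1/(k·n₁)) = σ²·(k+1)/(k·n₁).
So n₁ = (1 + 1/k)·((z_{α/2} + z_β)/d)² = 1.667 × (2.996/0.63)².
n₁ = 1.667 × 22.62 = 37.7.
Round up: n₁ = 38, giving n₂ = 1.5 × 38 = 57.

n₁ = 38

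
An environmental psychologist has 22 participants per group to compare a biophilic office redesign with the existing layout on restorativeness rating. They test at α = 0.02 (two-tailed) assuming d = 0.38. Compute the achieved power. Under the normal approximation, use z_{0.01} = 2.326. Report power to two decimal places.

power ≈ 0.14

For two equal groups, power = Φ(d·√(n/2) − z_{α/2}).
d·√(n/2) = 0.38 × √(22/2) = 0.38 × 3.317 = 1.260.
z_β = 1.260 − 2.326 = -1.066.
Power = Φ(-1.066) = 0.143.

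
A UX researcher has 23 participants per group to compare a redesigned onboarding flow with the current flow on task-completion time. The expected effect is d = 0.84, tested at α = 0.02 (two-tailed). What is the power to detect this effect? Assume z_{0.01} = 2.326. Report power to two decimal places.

power ≈ 0.70

For two equal groups, power = Φ(d·√(n/2) − z_{α/2}).
d·√(n/2) = 0.84 × √(23/2) = 0.84 × 3.391 = 2.849.
z_β = 2.849 − 2.326 = 0.523.
Power = Φ(0.523) = 0.699.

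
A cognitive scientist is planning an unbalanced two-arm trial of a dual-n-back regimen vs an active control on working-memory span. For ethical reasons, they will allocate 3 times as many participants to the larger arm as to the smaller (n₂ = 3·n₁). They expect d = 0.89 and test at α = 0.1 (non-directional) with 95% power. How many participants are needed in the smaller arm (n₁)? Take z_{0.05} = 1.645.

With allocation ratio k = n₂/n₁ = 3, Var(x̄₁−x̄₂) = σ²(1/n₁ + 1/(k·n₁)) = σ²·(k+1)/(k·n₁).
So n₁ = (1 + 1/k)·((z_{α/2} + z_β)/d)² = 1.333 × (3.290/0.89)².
n₁ = 1.333 × 13.67 = 18.2.
Round up: n₁ = 19, giving n₂ = 3 × 19 = 57.

n₁ = 19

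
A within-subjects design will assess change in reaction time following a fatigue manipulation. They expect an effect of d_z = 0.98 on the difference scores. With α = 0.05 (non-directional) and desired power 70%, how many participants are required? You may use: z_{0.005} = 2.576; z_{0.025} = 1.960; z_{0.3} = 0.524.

For a paired (one-sample on differences) test: n = ((z_{α/2} + z_β) / d)².
z_{α/2} + z_β = 1.960 + 0.524 = 2.484.
n = (2.484 / 0.98)² = 2.535² = 6.42.
Round up.

n = 7 pairs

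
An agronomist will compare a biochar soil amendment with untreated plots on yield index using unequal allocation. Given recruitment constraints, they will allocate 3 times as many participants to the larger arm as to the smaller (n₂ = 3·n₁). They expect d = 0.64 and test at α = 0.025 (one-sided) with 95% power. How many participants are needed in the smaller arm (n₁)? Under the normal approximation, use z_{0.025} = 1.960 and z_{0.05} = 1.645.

With allocation ratio k = n₂/n₁ = 3, Var(x̄₁−x̄₂) = σ²(1/n₁ + 1/(k·n₁)) = σ²·(k+1)/(k·n₁).
So n₁ = (1 + 1/k)·((z_{α} + z_β)/d)² = 1.333 × (3.605/0.64)².
n₁ = 1.333 × 31.73 = 42.3.
Round up: n₁ = 43, giving n₂ = 3 × 43 = 129.

n₁ = 43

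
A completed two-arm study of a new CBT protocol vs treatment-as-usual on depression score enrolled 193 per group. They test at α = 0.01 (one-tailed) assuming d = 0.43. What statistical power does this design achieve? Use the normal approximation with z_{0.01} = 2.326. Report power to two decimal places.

power ≈ 0.97

For two equal groups, power = Φ(d·√(n/2) − z_{α}).
d·√(n/2) = 0.43 × √(193/2) = 0.43 × 9.823 = 4.224.
z_β = 4.224 − 2.326 = 1.898.
Power = Φ(1.898) = 0.971.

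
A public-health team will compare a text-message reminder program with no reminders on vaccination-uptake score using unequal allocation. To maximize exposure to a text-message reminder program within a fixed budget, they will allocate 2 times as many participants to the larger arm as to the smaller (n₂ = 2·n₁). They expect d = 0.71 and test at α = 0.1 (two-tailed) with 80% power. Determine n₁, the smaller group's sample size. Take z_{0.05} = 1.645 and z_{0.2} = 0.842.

n₁ = 19

With allocation ratio k = n₂/n₁ = 2, Var(x̄₁−x̄₂) = σ²(1/n₁ + 1/(k·n₁)) = σ²·(k+1)/(k·n₁).
So n₁ = (1 + 1/k)·((z_{α/2} + z_β)/d)² = 1.500 × (2.487/0.71)².
n₁ = 1.500 × 12.27 = 18.4.
Round up: n₁ = 19, giving n₂ = 2 × 19 = 38.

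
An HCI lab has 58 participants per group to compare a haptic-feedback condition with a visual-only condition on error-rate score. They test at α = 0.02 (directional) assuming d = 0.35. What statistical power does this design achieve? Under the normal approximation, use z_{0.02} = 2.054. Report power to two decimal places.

power ≈ 0.43

For two equal groups, power = Φ(d·√(n/2) − z_{α}).
d·√(n/2) = 0.35 × √(58/2) = 0.35 × 5.385 = 1.885.
z_β = 1.885 − 2.054 = -0.169.
Power = Φ(-0.169) = 0.433.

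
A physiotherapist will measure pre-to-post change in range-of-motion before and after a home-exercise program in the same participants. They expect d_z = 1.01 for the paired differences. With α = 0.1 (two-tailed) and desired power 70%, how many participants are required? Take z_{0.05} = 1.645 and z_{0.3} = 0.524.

For a paired (one-sample on differences) test: n = ((z_{α/2} + z_β) / d)².
z_{α/2} + z_β = 1.645 + 0.524 = 2.169.
n = (2.169 / 1.01)² = 2.148² = 4.61.
Round up.

n = 5 pairs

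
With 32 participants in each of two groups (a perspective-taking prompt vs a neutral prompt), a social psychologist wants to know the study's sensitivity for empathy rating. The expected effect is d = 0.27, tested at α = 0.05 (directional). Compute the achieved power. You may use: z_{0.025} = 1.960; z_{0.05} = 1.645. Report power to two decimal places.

For two equal groups, power = Φ(d·√(n/2) − z_{α}).
d·√(n/2) = 0.27 × √(32/2) = 0.27 × 4.000 = 1.080.
z_β = 1.080 − 1.645 = -0.565.
Power = Φ(-0.565) = 0.286.

power ≈ 0.29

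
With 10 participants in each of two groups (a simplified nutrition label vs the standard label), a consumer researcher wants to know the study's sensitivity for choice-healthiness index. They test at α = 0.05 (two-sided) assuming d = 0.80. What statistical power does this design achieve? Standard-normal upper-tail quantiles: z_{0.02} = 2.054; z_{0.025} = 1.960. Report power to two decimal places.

For two equal groups, power = Φ(d·√(n/2) − z_{α/2}).
d·√(n/2) = 0.80 × √(10/2) = 0.80 × 2.236 = 1.789.
z_β = 1.789 − 1.960 = -0.171.
Power = Φ(-0.171) = 0.432.

power ≈ 0.43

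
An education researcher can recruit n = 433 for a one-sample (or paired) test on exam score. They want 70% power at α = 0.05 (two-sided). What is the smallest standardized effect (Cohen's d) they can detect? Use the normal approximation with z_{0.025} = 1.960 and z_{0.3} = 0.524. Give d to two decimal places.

For a single sample (or paired design) of n = 433: d_min = (z_{α/2} + z_β)/√n.
z-sum = 1.960 + 0.524 = 2.484.
d_min = 2.484 / √433 = 2.484 / 20.809 = 0.119.

d_min ≈ 0.12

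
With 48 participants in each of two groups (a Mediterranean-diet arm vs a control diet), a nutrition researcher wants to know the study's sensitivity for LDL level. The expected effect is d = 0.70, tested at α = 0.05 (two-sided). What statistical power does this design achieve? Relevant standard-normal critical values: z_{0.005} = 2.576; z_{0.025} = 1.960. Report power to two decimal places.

For two equal groups, power = Φ(d·√(n/2) − z_{α/2}).
d·√(n/2) = 0.70 × √(48/2) = 0.70 × 4.899 = 3.429.
z_β = 3.429 − 1.960 = 1.469.
Power = Φ(1.469) = 0.929.

power ≈ 0.93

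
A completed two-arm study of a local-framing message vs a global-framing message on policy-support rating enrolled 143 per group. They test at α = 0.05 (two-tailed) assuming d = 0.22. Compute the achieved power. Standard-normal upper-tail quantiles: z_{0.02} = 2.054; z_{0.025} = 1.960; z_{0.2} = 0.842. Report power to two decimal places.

For two equal groups, power = Φ(d·√(n/2) − z_{α/2}).
d·√(n/2) = 0.22 × √(143/2) = 0.22 × 8.456 = 1.860.
z_β = 1.860 − 1.960 = -0.100.
Power = Φ(-0.100) = 0.460.

power ≈ 0.46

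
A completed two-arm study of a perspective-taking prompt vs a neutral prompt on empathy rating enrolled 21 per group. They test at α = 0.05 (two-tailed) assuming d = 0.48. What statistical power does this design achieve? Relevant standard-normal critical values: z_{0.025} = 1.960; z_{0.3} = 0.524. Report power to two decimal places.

power ≈ 0.34

For two equal groups, power = Φ(d·√(n/2) − z_{α/2}).
d·√(n/2) = 0.48 × √(21/2) = 0.48 × 3.240 = 1.555.
z_β = 1.555 − 1.960 = -0.405.
Power = Φ(-0.405) = 0.343.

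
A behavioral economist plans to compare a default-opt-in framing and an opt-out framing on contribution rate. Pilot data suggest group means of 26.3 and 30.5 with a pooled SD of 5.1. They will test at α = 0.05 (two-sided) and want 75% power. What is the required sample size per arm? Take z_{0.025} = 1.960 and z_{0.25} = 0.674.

Cohen's d = |M₁ − M₂| / SD_pooled = |26.3 − 30.5| / 5.1 = 4.2 / 5.1 = 0.824.
For two independent groups with equal n: n = 2·((z_{α/2} + z_β) / d)².
z_{α/2} + z_β = 1.960 + 0.674 = 2.634.
n = 2 × (2.634 / 0.824)² = 2 × 3.197² = 2 × 10.22 = 20.4.
Round up to the next whole participant.

n = 21 per group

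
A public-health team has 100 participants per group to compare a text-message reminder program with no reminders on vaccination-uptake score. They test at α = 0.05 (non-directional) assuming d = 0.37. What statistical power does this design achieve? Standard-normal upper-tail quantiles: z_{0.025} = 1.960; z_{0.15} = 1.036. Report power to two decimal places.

power ≈ 0.74

For two equal groups, power = Φ(d·√(n/2) − z_{α/2}).
d·√(n/2) = 0.37 × √(100/2) = 0.37 × 7.071 = 2.616.
z_β = 2.616 − 1.960 = 0.656.
Power = Φ(0.656) = 0.744.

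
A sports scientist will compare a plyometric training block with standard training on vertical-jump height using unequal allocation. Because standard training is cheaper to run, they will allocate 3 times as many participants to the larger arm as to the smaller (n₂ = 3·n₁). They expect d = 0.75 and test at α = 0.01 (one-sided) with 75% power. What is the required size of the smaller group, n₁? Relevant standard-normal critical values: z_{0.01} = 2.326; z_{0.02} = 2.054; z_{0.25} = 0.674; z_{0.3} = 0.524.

With allocation ratio k = n₂/n₁ = 3, Var(x̄₁−x̄₂) = σ²(1/n₁ + 1/(k·n₁)) = σ²·(k+1)/(k·n₁).
So n₁ = (1 + 1/k)·((z_{α} + z_β)/d)² = 1.333 × (3.000/0.75)².
n₁ = 1.333 × 16.00 = 21.3.
Round up: n₁ = 22, giving n₂ = 3 × 22 = 66.

n₁ = 22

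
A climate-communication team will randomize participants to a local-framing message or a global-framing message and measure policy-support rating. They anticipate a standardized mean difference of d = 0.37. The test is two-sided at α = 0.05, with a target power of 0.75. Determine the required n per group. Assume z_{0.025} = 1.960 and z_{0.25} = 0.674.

For two independent groups with equal n: n = 2·((z_{α/2} + z_β) / d)².
z_{α/2} + z_β = 1.960 + 0.674 = 2.634.
n = 2 × (2.634 / 0.37)² = 2 × 7.119² = 2 × 50.68 = 101.4.
Round up to the next whole participant.

n = 102 per group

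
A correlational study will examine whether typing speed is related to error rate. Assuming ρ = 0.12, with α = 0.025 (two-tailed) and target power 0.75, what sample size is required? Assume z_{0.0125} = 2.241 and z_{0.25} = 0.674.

Fisher's z: C = ½·ln((1+r)/(1−r)) = ½·ln(1.2727) = 0.1206.
n = ((z_{α/2} + z_β)/C)² + 3.
(2.241 + 0.674) / 0.1206 = 2.915 / 0.1206 = 24.171.
n = 24.171² + 3 = 584.23 + 3 = 587.2.
Round up.

n = 588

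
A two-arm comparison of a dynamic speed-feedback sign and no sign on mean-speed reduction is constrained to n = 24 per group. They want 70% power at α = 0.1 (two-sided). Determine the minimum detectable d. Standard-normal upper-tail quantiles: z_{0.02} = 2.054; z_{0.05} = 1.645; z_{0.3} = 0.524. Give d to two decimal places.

d_min ≈ 0.63

For two independent groups of n = 24 each: d_min = (z_{α/2} + z_β)·√(2/n).
z-sum = 1.645 + 0.524 = 2.169.
d_min = 2.169 × √(2/24) = 2.169 × 0.2887 = 0.626.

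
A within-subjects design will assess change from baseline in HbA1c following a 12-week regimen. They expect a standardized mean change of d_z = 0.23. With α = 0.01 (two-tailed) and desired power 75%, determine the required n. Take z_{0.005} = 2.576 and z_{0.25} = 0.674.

For a paired (one-sample on differences) test: n = ((z_{α/2} + z_β) / d)².
z_{α/2} + z_β = 2.576 + 0.674 = 3.250.
n = (3.250 / 0.23)² = 14.130² = 199.67.
Round up.

n = 200 pairs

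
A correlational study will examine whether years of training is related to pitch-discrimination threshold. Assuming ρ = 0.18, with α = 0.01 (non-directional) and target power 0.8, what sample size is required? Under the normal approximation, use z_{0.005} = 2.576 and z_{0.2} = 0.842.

Fisher's z: C = ½·ln((1+r)/(1−r)) = ½·ln(1.4390) = 0.1820.
n = ((z_{α/2} + z_β)/C)² + 3.
(2.576 + 0.842) / 0.1820 = 3.418 / 0.1820 = 18.780.
n = 18.780² + 3 = 352.70 + 3 = 355.7.
Round up.

n = 356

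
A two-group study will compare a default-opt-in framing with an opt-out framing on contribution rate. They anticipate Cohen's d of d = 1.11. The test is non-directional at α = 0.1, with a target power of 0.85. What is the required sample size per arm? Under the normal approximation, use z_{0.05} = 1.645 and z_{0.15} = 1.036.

n = 12 per group

For two independent groups with equal n: n = 2·((z_{α/2} + z_β) / d)².
z_{α/2} + z_β = 1.645 + 1.036 = 2.681.
n = 2 × (2.681 / 1.11)² = 2 × 2.415² = 2 × 5.83 = 11.7.
Round up to the next whole participant.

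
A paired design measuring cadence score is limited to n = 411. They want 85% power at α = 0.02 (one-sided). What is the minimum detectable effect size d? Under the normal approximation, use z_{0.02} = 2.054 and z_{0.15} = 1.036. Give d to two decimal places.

For a single sample (or paired design) of n = 411: d_min = (z_{α} + z_β)/√n.
z-sum = 2.054 + 1.036 = 3.090.
d_min = 3.090 / √411 = 3.090 / 20.273 = 0.152.

d_min ≈ 0.15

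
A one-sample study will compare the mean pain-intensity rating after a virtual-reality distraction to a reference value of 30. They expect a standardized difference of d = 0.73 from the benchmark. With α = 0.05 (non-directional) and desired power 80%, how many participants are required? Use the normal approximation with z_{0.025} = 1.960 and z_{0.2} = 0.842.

n = 15

For a one-sample test: n = ((z_{α/2} + z_β) / d)².
z_{α/2} + z_β = 1.960 + 0.842 = 2.802.
n = (2.802 / 0.73)² = 3.838² = 14.73.
Round up.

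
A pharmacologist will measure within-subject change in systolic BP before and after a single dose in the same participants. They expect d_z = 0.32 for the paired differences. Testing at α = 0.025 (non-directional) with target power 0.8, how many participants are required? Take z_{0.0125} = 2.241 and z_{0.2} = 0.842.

n = 93 pairs

For a paired (one-sample on differences) test: n = ((z_{α/2} + z_β) / d)².
z_{α/2} + z_β = 2.241 + 0.842 = 3.083.
n = (3.083 / 0.32)² = 9.634² = 92.82.
Round up.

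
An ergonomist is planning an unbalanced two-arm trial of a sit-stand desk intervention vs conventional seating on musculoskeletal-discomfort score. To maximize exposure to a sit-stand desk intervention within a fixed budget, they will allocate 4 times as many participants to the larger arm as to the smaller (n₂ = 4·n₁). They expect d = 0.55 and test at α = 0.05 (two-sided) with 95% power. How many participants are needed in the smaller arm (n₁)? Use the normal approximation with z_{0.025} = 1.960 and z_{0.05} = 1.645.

With allocation ratio k = n₂/n₁ = 4, Var(x̄₁−x̄₂) = σ²(1/n₁ + 1/(k·n₁)) = σ²·(k+1)/(k·n₁).
So n₁ = (1 + 1/k)·((z_{α/2} + z_β)/d)² = 1.250 × (3.605/0.55)².
n₁ = 1.250 × 42.96 = 53.7.
Round up: n₁ = 54, giving n₂ = 4 × 54 = 216.

n₁ = 54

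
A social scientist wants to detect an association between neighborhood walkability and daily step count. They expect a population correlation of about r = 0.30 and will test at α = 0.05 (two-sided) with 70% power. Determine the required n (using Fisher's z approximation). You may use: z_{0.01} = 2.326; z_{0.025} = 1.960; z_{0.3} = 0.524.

Fisher's z: C = ½·ln((1+r)/(1−r)) = ½·ln(1.8571) = 0.3095.
n = ((z_{α/2} + z_β)/C)² + 3.
(1.960 + 0.524) / 0.3095 = 2.484 / 0.3095 = 8.026.
n = 8.026² + 3 = 64.41 + 3 = 67.4.
Round up.

n = 68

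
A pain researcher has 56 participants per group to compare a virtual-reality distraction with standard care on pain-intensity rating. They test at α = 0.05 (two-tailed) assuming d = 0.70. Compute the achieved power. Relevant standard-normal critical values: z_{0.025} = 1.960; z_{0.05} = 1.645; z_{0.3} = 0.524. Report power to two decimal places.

power ≈ 0.96

For two equal groups, power = Φ(d·√(n/2) − z_{α/2}).
d·√(n/2) = 0.70 × √(56/2) = 0.70 × 5.292 = 3.704.
z_β = 3.704 − 1.960 = 1.744.
Power = Φ(1.744) = 0.959.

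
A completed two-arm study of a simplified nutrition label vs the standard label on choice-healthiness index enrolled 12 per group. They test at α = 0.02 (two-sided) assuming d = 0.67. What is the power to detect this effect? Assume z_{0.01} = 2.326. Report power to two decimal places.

power ≈ 0.25

For two equal groups, power = Φ(d·√(n/2) − z_{α/2}).
d·√(n/2) = 0.67 × √(12/2) = 0.67 × 2.449 = 1.641.
z_β = 1.641 − 2.326 = -0.685.
Power = Φ(-0.685) = 0.247.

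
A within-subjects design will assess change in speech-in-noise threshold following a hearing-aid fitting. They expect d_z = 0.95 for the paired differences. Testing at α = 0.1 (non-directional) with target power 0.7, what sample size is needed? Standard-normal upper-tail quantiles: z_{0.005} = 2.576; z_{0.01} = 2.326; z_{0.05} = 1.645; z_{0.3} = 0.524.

For a paired (one-sample on differences) test: n = ((z_{α/2} + z_β) / d)².
z_{α/2} + z_β = 1.645 + 0.524 = 2.169.
n = (2.169 / 0.95)² = 2.283² = 5.21.
Round up.

n = 6 pairs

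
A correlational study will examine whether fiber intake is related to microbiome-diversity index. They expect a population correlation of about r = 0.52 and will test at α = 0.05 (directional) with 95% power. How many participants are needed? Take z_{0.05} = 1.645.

Fisher's z: C = ½·ln((1+r)/(1−r)) = ½·ln(3.1667) = 0.5763.
n = ((z_{α} + z_β)/C)² + 3.
(1.645 + 1.645) / 0.5763 = 3.290 / 0.5763 = 5.709.
n = 5.709² + 3 = 32.59 + 3 = 35.6.
Round up.

n = 36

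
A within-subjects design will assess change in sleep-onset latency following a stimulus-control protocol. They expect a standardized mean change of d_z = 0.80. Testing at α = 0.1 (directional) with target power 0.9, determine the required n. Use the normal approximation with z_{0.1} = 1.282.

n = 11 pairs

For a paired (one-sample on differences) test: n = ((z_{α} + z_β) / d)².
z_{α} + z_β = 1.282 + 1.282 = 2.564.
n = (2.564 / 0.80)² = 3.205² = 10.27.
Round up.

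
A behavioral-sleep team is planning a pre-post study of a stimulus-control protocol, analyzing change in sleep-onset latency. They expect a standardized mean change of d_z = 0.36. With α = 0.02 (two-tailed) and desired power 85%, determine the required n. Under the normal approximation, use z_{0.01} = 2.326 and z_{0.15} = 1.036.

For a paired (one-sample on differences) test: n = ((z_{α/2} + z_β) / d)².
z_{α/2} + z_β = 2.326 + 1.036 = 3.362.
n = (3.362 / 0.36)² = 9.339² = 87.21.
Round up.

n = 88 pairs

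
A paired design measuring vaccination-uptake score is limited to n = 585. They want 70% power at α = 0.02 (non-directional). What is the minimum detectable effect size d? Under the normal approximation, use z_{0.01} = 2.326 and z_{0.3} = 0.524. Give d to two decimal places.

d_min ≈ 0.12

For a single sample (or paired design) of n = 585: d_min = (z_{α/2} + z_β)/√n.
z-sum = 2.326 + 0.524 = 2.850.
d_min = 2.850 / √585 = 2.850 / 24.187 = 0.118.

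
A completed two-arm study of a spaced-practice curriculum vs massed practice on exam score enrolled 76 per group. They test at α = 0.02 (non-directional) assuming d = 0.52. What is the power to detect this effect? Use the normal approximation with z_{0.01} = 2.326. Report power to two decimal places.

For two equal groups, power = Φ(d·√(n/2) − z_{α/2}).
d·√(n/2) = 0.52 × √(76/2) = 0.52 × 6.164 = 3.205.
z_β = 3.205 − 2.326 = 0.879.
Power = Φ(0.879) = 0.810.

power ≈ 0.81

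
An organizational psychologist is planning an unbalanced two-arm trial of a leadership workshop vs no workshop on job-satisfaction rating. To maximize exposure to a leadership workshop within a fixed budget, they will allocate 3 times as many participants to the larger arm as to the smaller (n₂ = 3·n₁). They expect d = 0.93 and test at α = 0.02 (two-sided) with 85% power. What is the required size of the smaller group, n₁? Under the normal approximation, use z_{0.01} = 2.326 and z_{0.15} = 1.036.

With allocation ratio k = n₂/n₁ = 3, Var(x̄₁−x̄₂) = σ²(1/n₁ + 1/(k·n₁)) = σ²·(k+1)/(k·n₁).
So n₁ = (1 + 1/k)·((z_{α/2} + z_β)/d)² = 1.333 × (3.362/0.93)².
n₁ = 1.333 × 13.07 = 17.4.
Round up: n₁ = 18, giving n₂ = 3 × 18 = 54.

n₁ = 18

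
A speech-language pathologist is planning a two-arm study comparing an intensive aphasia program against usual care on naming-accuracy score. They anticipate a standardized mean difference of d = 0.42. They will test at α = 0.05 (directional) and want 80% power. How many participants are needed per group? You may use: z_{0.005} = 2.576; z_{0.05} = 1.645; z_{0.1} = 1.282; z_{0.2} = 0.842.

For two independent groups with equal n: n = 2·((z_{α} + z_β) / d)².
z_{α} + z_β = 1.645 + 0.842 = 2.487.
n = 2 × (2.487 / 0.42)² = 2 × 5.921² = 2 × 35.06 = 70.1.
Round up to the next whole participant.

n = 71 per group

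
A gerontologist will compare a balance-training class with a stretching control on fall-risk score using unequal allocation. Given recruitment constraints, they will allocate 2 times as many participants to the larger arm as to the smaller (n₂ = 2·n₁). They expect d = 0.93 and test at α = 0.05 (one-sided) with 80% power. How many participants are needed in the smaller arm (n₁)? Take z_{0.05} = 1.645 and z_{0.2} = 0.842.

With allocation ratio k = n₂/n₁ = 2, Var(x̄₁−x̄₂) = σ²(1/n₁ + 1/(k·n₁)) = σ²·(k+1)/(k·n₁).
So n₁ = (1 + 1/k)·((z_{α} + z_β)/d)² = 1.500 × (2.487/0.93)².
n₁ = 1.500 × 7.15 = 10.7.
Round up: n₁ = 11, giving n₂ = 2 × 11 = 22.

n₁ = 11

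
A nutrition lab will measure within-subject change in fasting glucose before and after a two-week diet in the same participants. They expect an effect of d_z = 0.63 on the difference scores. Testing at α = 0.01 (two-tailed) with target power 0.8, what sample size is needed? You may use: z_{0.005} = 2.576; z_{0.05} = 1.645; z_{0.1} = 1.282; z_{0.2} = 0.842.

n = 30 pairs

For a paired (one-sample on differences) test: n = ((z_{α/2} + z_β) / d)².
z_{α/2} + z_β = 2.576 + 0.842 = 3.418.
n = (3.418 / 0.63)² = 5.425² = 29.43.
Round up.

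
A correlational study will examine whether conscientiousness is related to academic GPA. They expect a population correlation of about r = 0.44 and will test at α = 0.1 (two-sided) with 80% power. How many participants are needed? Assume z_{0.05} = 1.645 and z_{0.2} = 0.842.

Fisher's z: C = ½·ln((1+r)/(1−r)) = ½·ln(2.5714) = 0.4722.
n = ((z_{α/2} + z_β)/C)² + 3.
(1.645 + 0.842) / 0.4722 = 2.487 / 0.4722 = 5.267.
n = 5.267² + 3 = 27.74 + 3 = 30.7.
Round up.

n = 31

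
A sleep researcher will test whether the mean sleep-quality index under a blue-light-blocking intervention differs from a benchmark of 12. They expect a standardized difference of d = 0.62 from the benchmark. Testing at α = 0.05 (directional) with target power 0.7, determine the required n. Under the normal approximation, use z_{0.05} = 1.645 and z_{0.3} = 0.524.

For a one-sample test: n = ((z_{α} + z_β) / d)².
z_{α} + z_β = 1.645 + 0.524 = 2.169.
n = (2.169 / 0.62)² = 3.498² = 12.24.
Round up.

n = 13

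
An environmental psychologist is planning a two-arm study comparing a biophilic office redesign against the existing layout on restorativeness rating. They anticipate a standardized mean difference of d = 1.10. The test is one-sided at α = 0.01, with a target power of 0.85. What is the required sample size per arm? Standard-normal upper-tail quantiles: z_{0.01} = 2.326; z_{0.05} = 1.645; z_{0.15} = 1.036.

For two independent groups with equal n: n = 2·((z_{α} + z_β) / d)².
z_{α} + z_β = 2.326 + 1.036 = 3.362.
n = 2 × (3.362 / 1.10)² = 2 × 3.056² = 2 × 9.34 = 18.7.
Round up to the next whole participant.

n = 19 per group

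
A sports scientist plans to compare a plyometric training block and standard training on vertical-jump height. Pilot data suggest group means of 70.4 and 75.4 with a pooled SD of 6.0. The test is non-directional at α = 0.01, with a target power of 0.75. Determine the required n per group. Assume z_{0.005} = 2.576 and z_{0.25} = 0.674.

n = 31 per group

Cohen's d = |M₁ − M₂| / SD_pooled = |70.4 − 75.4| / 6.0 = 5.0 / 6.0 = 0.833.
For two independent groups with equal n: n = 2·((z_{α/2} + z_β) / d)².
z_{α/2} + z_β = 2.576 + 0.674 = 3.250.
n = 2 × (3.250 / 0.833)² = 2 × 3.902² = 2 × 15.22 = 30.4.
Round up to the next whole participant.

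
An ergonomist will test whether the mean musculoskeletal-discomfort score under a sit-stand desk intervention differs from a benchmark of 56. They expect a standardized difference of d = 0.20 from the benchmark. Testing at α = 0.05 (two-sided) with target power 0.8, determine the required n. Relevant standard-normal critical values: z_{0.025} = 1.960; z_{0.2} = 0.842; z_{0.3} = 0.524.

n = 197

For a one-sample test: n = ((z_{α/2} + z_β) / d)².
z_{α/2} + z_β = 1.960 + 0.842 = 2.802.
n = (2.802 / 0.20)² = 14.010² = 196.28.
Round up.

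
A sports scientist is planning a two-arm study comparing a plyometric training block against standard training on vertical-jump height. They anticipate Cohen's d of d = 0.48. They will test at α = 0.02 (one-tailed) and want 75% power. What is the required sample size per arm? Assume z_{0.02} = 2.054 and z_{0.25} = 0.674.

For two independent groups with equal n: n = 2·((z_{α} + z_β) / d)².
z_{α} + z_β = 2.054 + 0.674 = 2.728.
n = 2 × (2.728 / 0.48)² = 2 × 5.683² = 2 × 32.30 = 64.6.
Round up to the next whole participant.

n = 65 per group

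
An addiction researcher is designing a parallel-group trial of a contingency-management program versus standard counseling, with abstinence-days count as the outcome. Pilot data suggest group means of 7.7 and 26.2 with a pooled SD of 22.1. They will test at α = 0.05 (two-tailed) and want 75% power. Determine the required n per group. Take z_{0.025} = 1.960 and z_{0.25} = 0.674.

n = 20 per group

Cohen's d = |M₁ − M₂| / SD_pooled = |7.7 − 26.2| / 22.1 = 18.5 / 22.1 = 0.837.
For two independent groups with equal n: n = 2·((z_{α/2} + z_β) / d)².
z_{α/2} + z_β = 1.960 + 0.674 = 2.634.
n = 2 × (2.634 / 0.837)² = 2 × 3.147² = 2 × 9.90 = 19.8.
Round up to the next whole participant.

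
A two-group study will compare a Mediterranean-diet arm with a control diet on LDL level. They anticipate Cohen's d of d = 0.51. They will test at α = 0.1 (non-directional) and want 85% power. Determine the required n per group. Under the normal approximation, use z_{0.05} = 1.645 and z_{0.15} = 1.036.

n = 56 per group

For two independent groups with equal n: n = 2·((z_{α/2} + z_β) / d)².
z_{α/2} + z_β = 1.645 + 1.036 = 2.681.
n = 2 × (2.681 / 0.51)² = 2 × 5.257² = 2 × 27.63 = 55.3.
Round up to the next whole participant.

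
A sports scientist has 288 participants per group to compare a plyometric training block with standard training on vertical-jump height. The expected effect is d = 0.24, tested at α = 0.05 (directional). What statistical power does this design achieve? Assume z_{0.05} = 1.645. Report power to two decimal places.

For two equal groups, power = Φ(d·√(n/2) − z_{α}).
d·√(n/2) = 0.24 × √(288/2) = 0.24 × 12.000 = 2.880.
z_β = 2.880 − 1.645 = 1.235.
Power = Φ(1.235) = 0.892.

power ≈ 0.89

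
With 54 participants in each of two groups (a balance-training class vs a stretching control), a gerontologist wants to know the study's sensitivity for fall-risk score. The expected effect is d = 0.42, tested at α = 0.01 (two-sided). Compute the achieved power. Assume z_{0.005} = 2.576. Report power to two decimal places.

power ≈ 0.35

For two equal groups, power = Φ(d·√(n/2) − z_{α/2}).
d·√(n/2) = 0.42 × √(54/2) = 0.42 × 5.196 = 2.182.
z_β = 2.182 − 2.576 = -0.394.
Power = Φ(-0.394) = 0.347.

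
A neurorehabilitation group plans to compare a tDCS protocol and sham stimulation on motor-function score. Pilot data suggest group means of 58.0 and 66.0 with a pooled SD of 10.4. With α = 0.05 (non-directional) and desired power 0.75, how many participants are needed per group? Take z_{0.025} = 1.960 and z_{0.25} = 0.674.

Cohen's d = |M₁ − M₂| / SD_pooled = |58.0 − 66.0| / 10.4 = 8.0 / 10.4 = 0.769.
For two independent groups with equal n: n = 2·((z_{α/2} + z_β) / d)².
z_{α/2} + z_β = 1.960 + 0.674 = 2.634.
n = 2 × (2.634 / 0.769)² = 2 × 3.425² = 2 × 11.73 = 23.5.
Round up to the next whole participant.

n = 24 per group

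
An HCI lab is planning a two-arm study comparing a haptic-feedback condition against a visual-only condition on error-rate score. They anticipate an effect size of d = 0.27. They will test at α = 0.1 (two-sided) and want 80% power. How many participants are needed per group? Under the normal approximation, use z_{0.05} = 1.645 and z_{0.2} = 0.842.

For two independent groups with equal n: n = 2·((z_{α/2} + z_β) / d)².
z_{α/2} + z_β = 1.645 + 0.842 = 2.487.
n = 2 × (2.487 / 0.27)² = 2 × 9.211² = 2 × 84.84 = 169.7.
Round up to the next whole participant.

n = 170 per group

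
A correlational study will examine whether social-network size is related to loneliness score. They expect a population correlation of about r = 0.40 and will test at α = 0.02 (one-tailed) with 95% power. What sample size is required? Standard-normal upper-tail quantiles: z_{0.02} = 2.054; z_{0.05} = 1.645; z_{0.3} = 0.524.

n = 80

Fisher's z: C = ½·ln((1+r)/(1−r)) = ½·ln(2.3333) = 0.4236.
n = ((z_{α} + z_β)/C)² + 3.
(2.054 + 1.645) / 0.4236 = 3.699 / 0.4236 = 8.732.
n = 8.732² + 3 = 76.25 + 3 = 79.3.
Round up.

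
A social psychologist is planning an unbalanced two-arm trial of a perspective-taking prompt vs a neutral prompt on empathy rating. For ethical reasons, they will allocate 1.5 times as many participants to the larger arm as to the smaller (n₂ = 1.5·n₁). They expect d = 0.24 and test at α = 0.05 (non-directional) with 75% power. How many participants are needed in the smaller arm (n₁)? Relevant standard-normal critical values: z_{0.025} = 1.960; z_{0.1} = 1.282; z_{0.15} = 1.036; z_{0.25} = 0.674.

n₁ = 201

With allocation ratio k = n₂/n₁ = 1.5, Var(x̄₁−x̄₂) = σ²(1/n₁ + 1/(k·n₁)) = σ²·(k+1)/(k·n₁).
So n₁ = (1 + 1/k)·((z_{α/2} + z_β)/d)² = 1.667 × (2.634/0.24)².
n₁ = 1.667 × 120.45 = 200.8.
Round up: n₁ = 201, giving n₂ = ⌈1.5 × 201⌉ = ⌈301.5⌉ = 302.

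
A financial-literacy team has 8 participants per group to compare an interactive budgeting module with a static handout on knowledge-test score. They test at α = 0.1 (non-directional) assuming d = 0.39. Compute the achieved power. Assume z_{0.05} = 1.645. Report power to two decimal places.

For two equal groups, power = Φ(d·√(n/2) − z_{α/2}).
d·√(n/2) = 0.39 × √(8/2) = 0.39 × 2.000 = 0.780.
z_β = 0.780 − 1.645 = -0.865.
Power = Φ(-0.865) = 0.194.

power ≈ 0.19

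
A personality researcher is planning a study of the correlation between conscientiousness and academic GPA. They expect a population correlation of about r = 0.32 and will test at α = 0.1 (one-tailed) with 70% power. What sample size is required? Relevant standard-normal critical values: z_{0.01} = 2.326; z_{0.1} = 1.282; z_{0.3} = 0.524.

n = 33

Fisher's z: C = ½·ln((1+r)/(1−r)) = ½·ln(1.9412) = 0.3316.
n = ((z_{α} + z_β)/C)² + 3.
(1.282 + 0.524) / 0.3316 = 1.806 / 0.3316 = 5.446.
n = 5.446² + 3 = 29.66 + 3 = 32.7.
Round up.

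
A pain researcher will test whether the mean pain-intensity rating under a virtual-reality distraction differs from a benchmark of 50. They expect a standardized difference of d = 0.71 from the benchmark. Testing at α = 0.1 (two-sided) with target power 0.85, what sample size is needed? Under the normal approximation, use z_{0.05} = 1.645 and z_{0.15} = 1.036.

n = 15

For a one-sample test: n = ((z_{α/2} + z_β) / d)².
z_{α/2} + z_β = 1.645 + 1.036 = 2.681.
n = (2.681 / 0.71)² = 3.776² = 14.26.
Round up.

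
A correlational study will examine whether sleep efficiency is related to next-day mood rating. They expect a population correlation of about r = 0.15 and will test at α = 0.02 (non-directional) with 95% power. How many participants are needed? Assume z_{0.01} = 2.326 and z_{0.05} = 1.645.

Fisher's z: C = ½·ln((1+r)/(1−r)) = ½·ln(1.3529) = 0.1511.
n = ((z_{α/2} + z_β)/C)² + 3.
(2.326 + 1.645) / 0.1511 = 3.971 / 0.1511 = 26.281.
n = 26.281² + 3 = 690.67 + 3 = 693.7.
Round up.

n = 694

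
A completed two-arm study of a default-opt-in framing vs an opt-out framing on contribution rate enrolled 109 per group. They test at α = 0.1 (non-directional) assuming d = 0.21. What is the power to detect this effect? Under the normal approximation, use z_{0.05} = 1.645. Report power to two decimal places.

power ≈ 0.46

For two equal groups, power = Φ(d·√(n/2) − z_{α/2}).
d·√(n/2) = 0.21 × √(109/2) = 0.21 × 7.382 = 1.550.
z_β = 1.550 − 1.645 = -0.095.
Power = Φ(-0.095) = 0.462.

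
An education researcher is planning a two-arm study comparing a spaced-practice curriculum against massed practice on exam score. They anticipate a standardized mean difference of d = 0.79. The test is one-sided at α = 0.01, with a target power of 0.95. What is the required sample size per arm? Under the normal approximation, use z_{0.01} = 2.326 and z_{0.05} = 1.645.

For two independent groups with equal n: n = 2·((z_{α} + z_β) / d)².
z_{α} + z_β = 2.326 + 1.645 = 3.971.
n = 2 × (3.971 / 0.79)² = 2 × 5.027² = 2 × 25.27 = 50.5.
Round up to the next whole participant.

n = 51 per group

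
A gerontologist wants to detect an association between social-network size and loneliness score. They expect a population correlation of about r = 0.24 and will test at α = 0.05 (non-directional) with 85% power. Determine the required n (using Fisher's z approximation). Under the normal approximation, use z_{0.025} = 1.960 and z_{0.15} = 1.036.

n = 153

Fisher's z: C = ½·ln((1+r)/(1−r)) = ½·ln(1.6316) = 0.2448.
n = ((z_{α/2} + z_β)/C)² + 3.
(1.960 + 1.036) / 0.2448 = 2.996 / 0.2448 = 12.239.
n = 12.239² + 3 = 149.78 + 3 = 152.8.
Round up.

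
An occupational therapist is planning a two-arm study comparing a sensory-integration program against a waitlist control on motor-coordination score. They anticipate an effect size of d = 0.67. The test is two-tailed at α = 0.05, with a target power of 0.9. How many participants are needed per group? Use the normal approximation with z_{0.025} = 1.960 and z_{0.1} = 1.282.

For two independent groups with equal n: n = 2·((z_{α/2} + z_β) / d)².
z_{α/2} + z_β = 1.960 + 1.282 = 3.242.
n = 2 × (3.242 / 0.67)² = 2 × 4.839² = 2 × 23.41 = 46.8.
Round up to the next whole participant.

n = 47 per group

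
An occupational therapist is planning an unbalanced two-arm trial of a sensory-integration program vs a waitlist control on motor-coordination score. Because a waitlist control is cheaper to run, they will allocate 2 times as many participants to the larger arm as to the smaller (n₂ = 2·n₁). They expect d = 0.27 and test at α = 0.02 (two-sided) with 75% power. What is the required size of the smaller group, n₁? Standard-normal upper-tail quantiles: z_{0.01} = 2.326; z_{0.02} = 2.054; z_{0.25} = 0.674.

With allocation ratio k = n₂/n₁ = 2, Var(x̄₁−x̄₂) = σ²(1/n₁ + 1/(k·n₁)) = σ²·(k+1)/(k·n₁).
So n₁ = (1 + 1/k)·((z_{α/2} + z_β)/d)² = 1.500 × (3.000/0.27)².
n₁ = 1.500 × 123.46 = 185.2.
Round up: n₁ = 186, giving n₂ = 2 × 186 = 372.

n₁ = 186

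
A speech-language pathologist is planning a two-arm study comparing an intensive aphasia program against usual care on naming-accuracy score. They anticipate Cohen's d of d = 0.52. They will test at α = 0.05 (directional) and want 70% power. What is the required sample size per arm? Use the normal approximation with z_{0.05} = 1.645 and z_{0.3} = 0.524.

For two independent groups with equal n: n = 2·((z_{α} + z_β) / d)².
z_{α} + z_β = 1.645 + 0.524 = 2.169.
n = 2 × (2.169 / 0.52)² = 2 × 4.171² = 2 × 17.40 = 34.8.
Round up to the next whole participant.

n = 35 per group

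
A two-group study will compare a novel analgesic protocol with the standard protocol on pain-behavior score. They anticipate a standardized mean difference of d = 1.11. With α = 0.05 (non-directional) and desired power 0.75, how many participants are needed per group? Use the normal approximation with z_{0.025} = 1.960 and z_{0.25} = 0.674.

For two independent groups with equal n: n = 2·((z_{α/2} + z_β) / d)².
z_{α/2} + z_β = 1.960 + 0.674 = 2.634.
n = 2 × (2.634 / 1.11)² = 2 × 2.373² = 2 × 5.63 = 11.3.
Round up to the next whole participant.

n = 12 per group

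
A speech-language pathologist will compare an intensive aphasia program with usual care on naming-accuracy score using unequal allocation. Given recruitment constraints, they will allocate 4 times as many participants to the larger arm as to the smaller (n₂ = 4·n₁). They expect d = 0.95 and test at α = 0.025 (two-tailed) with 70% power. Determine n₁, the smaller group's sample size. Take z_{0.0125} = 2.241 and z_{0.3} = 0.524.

n₁ = 11

With allocation ratio k = n₂/n₁ = 4, Var(x̄₁−x̄₂) = σ²(1/n₁ + 1/(k·n₁)) = σ²·(k+1)/(k·n₁).
So n₁ = (1 + 1/k)·((z_{α/2} + z_β)/d)² = 1.250 × (2.765/0.95)².
n₁ = 1.250 × 8.47 = 10.6.
Round up: n₁ = 11, giving n₂ = 4 × 11 = 44.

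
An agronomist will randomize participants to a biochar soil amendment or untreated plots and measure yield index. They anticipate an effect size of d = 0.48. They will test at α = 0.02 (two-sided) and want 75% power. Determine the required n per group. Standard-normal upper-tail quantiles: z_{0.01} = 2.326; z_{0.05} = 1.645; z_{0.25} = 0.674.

For two independent groups with equal n: n = 2·((z_{α/2} + z_β) / d)².
z_{α/2} + z_β = 2.326 + 0.674 = 3.000.
n = 2 × (3.000 / 0.48)² = 2 × 6.250² = 2 × 39.06 = 78.1.
Round up to the next whole participant.

n = 79 per group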